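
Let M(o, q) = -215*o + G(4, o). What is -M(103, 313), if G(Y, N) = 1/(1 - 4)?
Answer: 66436/3 ≈ 22145.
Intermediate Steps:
G(Y, N) = -⅓ (G(Y, N) = 1/(-3) = -⅓)
M(o, q) = -⅓ - 215*o (M(o, q) = -215*o - ⅓ = -⅓ - 215*o)
-M(103, 313) = -(-⅓ - 215*103) = -(-⅓ - 22145) = -1*(-66436/3) = 66436/3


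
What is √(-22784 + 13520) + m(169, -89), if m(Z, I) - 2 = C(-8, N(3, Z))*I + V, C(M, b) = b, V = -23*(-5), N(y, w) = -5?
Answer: 562 + 4*I*√579 ≈ 562.0 + 96.25*I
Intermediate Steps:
V = 115
m(Z, I) = 117 - 5*I (m(Z, I) = 2 + (-5*I + 115) = 2 + (115 - 5*I) = 117 - 5*I)
√(-22784 + 13520) + m(169, -89) = √(-22784 + 13520) + (117 - 5*(-89)) = √(-9264) + (117 + 445) = 4*I*√579 + 562 = 562 + 4*I*√579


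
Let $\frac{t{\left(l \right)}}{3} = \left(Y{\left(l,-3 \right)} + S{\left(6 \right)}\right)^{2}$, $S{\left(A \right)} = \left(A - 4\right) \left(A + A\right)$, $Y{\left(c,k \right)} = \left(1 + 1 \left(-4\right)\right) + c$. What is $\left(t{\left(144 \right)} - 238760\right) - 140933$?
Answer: $-298018$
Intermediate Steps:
$Y{\left(c,k \right)} = -3 + c$ ($Y{\left(c,k \right)} = \left(1 - 4\right) + c = -3 + c$)
$S{\left(A \right)} = 2 A \left(-4 + A\right)$ ($S{\left(A \right)} = \left(A - 4\right) 2 A = \left(-4 + A\right) 2 A = 2 A \left(-4 + A\right)$)
$t{\left(l \right)} = 3 \left(21 + l\right)^{2}$ ($t{\left(l \right)} = 3 \left(\left(-3 + l\right) + 2 \cdot 6 \left(-4 + 6\right)\right)^{2} = 3 \left(\left(-3 + l\right) + 2 \cdot 6 \cdot 2\right)^{2} = 3 \left(\left(-3 + l\right) + 24\right)^{2} = 3 \left(21 + l\right)^{2}$)
$\left(t{\left(144 \right)} - 238760\right) - 140933 = \left(3 \left(21 + 144\right)^{2} - 238760\right) - 140933 = \left(3 \cdot 165^{2} - 238760\right) - 140933 = \left(3 \cdot 27225 - 238760\right) - 140933 = \left(81675 - 238760\right) - 140933 = -157085 - 140933 = -298018$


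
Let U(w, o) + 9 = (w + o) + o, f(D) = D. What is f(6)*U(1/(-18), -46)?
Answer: -1819/3 ≈ -606.33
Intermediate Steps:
U(w, o) = -9 + w + 2*o (U(w, o) = -9 + ((w + o) + o) = -9 + ((o + w) + o) = -9 + (w + 2*o) = -9 + w + 2*o)
f(6)*U(1/(-18), -46) = 6*(-9 + 1/(-18) + 2*(-46)) = 6*(-9 - 1/18 - 92) = 6*(-1819/18) = -1819/3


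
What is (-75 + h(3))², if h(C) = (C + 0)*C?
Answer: 4356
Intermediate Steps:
h(C) = C² (h(C) = C*C = C²)
(-75 + h(3))² = (-75 + 3²)² = (-75 + 9)² = (-66)² = 4356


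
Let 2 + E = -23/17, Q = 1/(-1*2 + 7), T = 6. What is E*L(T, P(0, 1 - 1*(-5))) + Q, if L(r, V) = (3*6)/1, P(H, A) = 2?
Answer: -5113/85 ≈ -60.153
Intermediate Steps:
Q = ⅕ (Q = 1/(-2 + 7) = 1/5 = ⅕ ≈ 0.20000)
E = -57/17 (E = -2 - 23/17 = -57/17 ≈ -3.3529)
L(r, V) = 18 (L(r, V) = 18*1 = 18)
E*L(T, P(0, 1 - 1*(-5))) + Q = -57/17*18 + ⅕ = -1026/17 + ⅕ = -5113/85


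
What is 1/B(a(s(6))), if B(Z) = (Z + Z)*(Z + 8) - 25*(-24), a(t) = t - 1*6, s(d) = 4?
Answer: 1/576 ≈ 0.0017361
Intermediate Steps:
a(t) = -6 + t (a(t) = t - 6 = -6 + t)
B(Z) = 600 + 2*Z*(8 + Z) (B(Z) = (2*Z)*(8 + Z) + 600 = 2*Z*(8 + Z) + 600 = 600 + 2*Z*(8 + Z))
1/B(a(s(6))) = 1/(600 + 2*(-6 + 4)² + 16*(-6 + 4)) = 1/(600 + 2*(-2)² + 16*(-2)) = 1/(600 + 2*4 - 32) = 1/(600 + 8 - 32) = 1/576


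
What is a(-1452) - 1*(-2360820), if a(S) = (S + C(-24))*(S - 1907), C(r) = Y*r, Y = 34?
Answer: 9979032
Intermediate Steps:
C(r) = 34*r
a(S) = (-1907 + S)*(-816 + S) (a(S) = (S + 34*(-24))*(S - 1907) = (S - 816)*(-1907 + S) = (-816 + S)*(-1907 + S) = (-1907 + S)*(-816 + S))
a(-1452) - 1*(-2360820) = (1556112 + (-1452)² - 2723*(-1452)) - 1*(-2360820) = (1556112 + 2108304 + 3953796) + 2360820 = 7618212 + 2360820 = 9979032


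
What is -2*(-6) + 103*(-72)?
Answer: -7404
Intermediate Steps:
-2*(-6) + 103*(-72) = 12 - 7416 = -7404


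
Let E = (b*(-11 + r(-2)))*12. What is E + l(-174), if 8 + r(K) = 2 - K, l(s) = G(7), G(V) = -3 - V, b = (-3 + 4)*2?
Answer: -370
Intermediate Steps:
b = 2 (b = 1*2 = 2)
l(s) = -10 (l(s) = -3 - 1*7 = -3 - 7 = -10)
r(K) = -6 - K (r(K) = -8 + (2 - K) = -6 - K)
E = -360 (E = (2*(-11 + (-6 - 1*(-2))))*12 = (2*(-11 + (-6 + 2)))*12 = (2*(-11 - 4))*12 = (2*(-15))*12 = -30*12 = -360)
E + l(-174) = -360 - 10 = -370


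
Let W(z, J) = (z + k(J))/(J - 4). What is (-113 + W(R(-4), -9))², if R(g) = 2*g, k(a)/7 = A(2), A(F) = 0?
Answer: 2134521/169 ≈ 12630.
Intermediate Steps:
k(a) = 0 (k(a) = 7*0 = 0)
W(z, J) = z/(-4 + J) (W(z, J) = (z + 0)/(J - 4) = z/(-4 + J))
(-113 + W(R(-4), -9))² = (-113 + (2*(-4))/(-4 - 9))² = (-113 - 8/(-13))² = (-113 - 8*(-1/13))² = (-113 + 8/13)² = (-1461/13)² = 2134521/169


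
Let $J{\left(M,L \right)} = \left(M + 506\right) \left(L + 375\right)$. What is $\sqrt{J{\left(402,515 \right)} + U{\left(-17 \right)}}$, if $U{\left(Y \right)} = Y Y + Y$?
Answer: $2 \sqrt{202098} \approx 899.11$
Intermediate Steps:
$U{\left(Y \right)} = Y + Y^{2}$ ($U{\left(Y \right)} = Y^{2} + Y = Y + Y^{2}$)
$J{\left(M,L \right)} = \left(375 + L\right) \left(506 + M\right)$ ($J{\left(M,L \right)} = \left(506 + M\right) \left(375 + L\right) = \left(375 + L\right) \left(506 + M\right)$)
$\sqrt{J{\left(402,515 \right)} + U{\left(-17 \right)}} = \sqrt{\left(189750 + 375 \cdot 402 + 506 \cdot 515 + 515 \cdot 402\right) - 17 \left(1 - 17\right)} = \sqrt{\left(189750 + 150750 + 260590 + 207030\right) - -272} = \sqrt{808120 + 272} = \sqrt{808392} = 2 \sqrt{202098}$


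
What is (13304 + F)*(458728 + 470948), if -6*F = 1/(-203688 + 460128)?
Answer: 1585877466525407/128220 ≈ 1.2368e+10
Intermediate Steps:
F = -1/1538640 (F = -1/(6*(-203688 + 460128)) = -⅙/256440 = -⅙*1/256440 = -1/1538640 ≈ -6.4992e-7)
(13304 + F)*(458728 + 470948) = (13304 - 1/1538640)*(458728 + 470948) = (20470066559/1538640)*929676 = 1585877466525407/128220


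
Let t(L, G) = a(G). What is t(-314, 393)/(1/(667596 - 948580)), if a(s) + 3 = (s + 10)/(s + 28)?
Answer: 241646240/421 ≈ 5.7398e+5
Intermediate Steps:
a(s) = -3 + (10 + s)/(28 + s) (a(s) = -3 + (s + 10)/(s + 28) = -3 + (10 + s)/(28 + s))
t(L, G) = 2*(-37 - G)/(28 + G)
t(-314, 393)/(1/(667596 - 948580)) = (2*(-37 - 1*393)/(28 + 393))/(1/(667596 - 948580)) = (2*(-37 - 393)/421)/(1/(-280984)) = (2*(1/421)*(-430))/(-1/280984) = -860/421*(-280984) = 241646240/421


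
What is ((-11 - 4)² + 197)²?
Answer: 178084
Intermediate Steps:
((-11 - 4)² + 197)² = ((-15)² + 197)² = (225 + 197)² = 422² = 178084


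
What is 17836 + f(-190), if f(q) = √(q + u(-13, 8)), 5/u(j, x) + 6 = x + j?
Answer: 17836 + I*√23045/11 ≈ 17836.0 + 13.801*I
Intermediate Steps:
u(j, x) = 5/(-6 + j + x) (u(j, x) = 5/(-6 + (x + j)) = 5/(-6 + (j + x)) = 5/(-6 + j + x))
f(q) = √(-5/11 + q) (f(q) = √(q + 5/(-6 - 13 + 8)) = √(q + 5/(-11)) = √(q + 5*(-1/11)) = √(q - 5/11) = √(-5/11 + q))
17836 + f(-190) = 17836 + √(-55 + 121*(-190))/11 = 17836 + √(-55 - 22990)/11 = 17836 + √(-23045)/11 = 17836 + (I*√23045)/11 = 17836 + I*√23045/11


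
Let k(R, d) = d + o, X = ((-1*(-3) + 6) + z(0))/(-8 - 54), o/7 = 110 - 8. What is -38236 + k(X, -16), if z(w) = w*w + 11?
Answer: -37538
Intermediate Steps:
z(w) = 11 + w² (z(w) = w² + 11 = 11 + w²)
o = 714 (o = 7*(110 - 8) = 7*102 = 714)
X = -10/31 (X = ((-1*(-3) + 6) + (11 + 0²))/(-8 - 54) = ((3 + 6) + (11 + 0))/(-62) = (9 + 11)*(-1/62) = 20*(-1/62) = -10/31 ≈ -0.32258)
k(R, d) = 714 + d (k(R, d) = d + 714 = 714 + d)
-38236 + k(X, -16) = -38236 + (714 - 16) = -38236 + 698 = -37538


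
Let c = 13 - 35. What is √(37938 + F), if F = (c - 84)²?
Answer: √49174 ≈ 221.75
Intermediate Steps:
c = -22
F = 11236 (F = (-22 - 84)² = (-106)² = 11236)
√(37938 + F) = √(37938 + 11236) = √49174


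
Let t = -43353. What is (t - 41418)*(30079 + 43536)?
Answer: -6240417165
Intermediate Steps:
(t - 41418)*(30079 + 43536) = (-43353 - 41418)*(30079 + 43536) = -84771*73615 = -6240417165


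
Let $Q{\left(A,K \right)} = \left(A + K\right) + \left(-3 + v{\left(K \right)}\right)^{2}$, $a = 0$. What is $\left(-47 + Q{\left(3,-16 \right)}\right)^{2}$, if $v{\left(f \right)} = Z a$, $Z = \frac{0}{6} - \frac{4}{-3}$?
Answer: $2601$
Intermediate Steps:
$Z = \frac{4}{3}$ ($Z = 0 \cdot \frac{1}{6} - - \frac{4}{3} = 0 + \frac{4}{3} = \frac{4}{3} \approx 1.3333$)
$v{\left(f \right)} = 0$ ($v{\left(f \right)} = \frac{4}{3} \cdot 0 = 0$)
$Q{\left(A,K \right)} = 9 + A + K$ ($Q{\left(A,K \right)} = \left(A + K\right) + \left(-3 + 0\right)^{2} = \left(A + K\right) + \left(-3\right)^{2} = \left(A + K\right) + 9 = 9 + A + K$)
$\left(-47 + Q{\left(3,-16 \right)}\right)^{2} = \left(-47 + \left(9 + 3 - 16\right)\right)^{2} = \left(-47 - 4\right)^{2} = \left(-51\right)^{2} = 2601$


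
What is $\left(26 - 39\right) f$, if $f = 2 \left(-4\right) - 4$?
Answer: $156$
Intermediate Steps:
$f = -12$ ($f = -8 - 4 = -12$)
$\left(26 - 39\right) f = \left(26 - 39\right) \left(-12\right) = \left(-13\right) \left(-12\right) = 156$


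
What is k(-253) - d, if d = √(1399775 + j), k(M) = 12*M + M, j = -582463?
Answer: -3289 - 4*√51082 ≈ -4193.1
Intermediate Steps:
k(M) = 13*M
d = 4*√51082 (d = √(1399775 - 582463) = √817312 = 4*√51082 ≈ 904.05)
k(-253) - d = 13*(-253) - 4*√51082 = -3289 - 4*√51082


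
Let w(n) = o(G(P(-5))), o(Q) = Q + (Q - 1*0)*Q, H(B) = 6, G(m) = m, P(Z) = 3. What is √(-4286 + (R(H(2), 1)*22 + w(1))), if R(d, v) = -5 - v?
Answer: I*√4406 ≈ 66.378*I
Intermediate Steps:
o(Q) = Q + Q² (o(Q) = Q + (Q + 0)*Q = Q + Q*Q = Q + Q²)
w(n) = 12 (w(n) = 3*(1 + 3) = 3*4 = 12)
√(-4286 + (R(H(2), 1)*22 + w(1))) = √(-4286 + ((-5 - 1*1)*22 + 12)) = √(-4286 + ((-5 - 1)*22 + 12)) = √(-4286 + (-6*22 + 12)) = √(-4286 + (-132 + 12)) = √(-4286 - 120) = √(-4406) = I*√4406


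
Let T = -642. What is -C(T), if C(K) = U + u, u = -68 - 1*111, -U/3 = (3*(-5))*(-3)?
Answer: 314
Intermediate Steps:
U = -135 (U = -3*3*(-5)*(-3) = -(-45)*(-3) = -3*45 = -135)
u = -179 (u = -68 - 111 = -179)
C(K) = -314 (C(K) = -135 - 179 = -314)
-C(T) = -1*(-314) = 314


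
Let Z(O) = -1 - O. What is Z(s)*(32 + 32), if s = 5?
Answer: -384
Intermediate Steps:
Z(s)*(32 + 32) = (-1 - 1*5)*(32 + 32) = (-1 - 5)*64 = -6*64 = -384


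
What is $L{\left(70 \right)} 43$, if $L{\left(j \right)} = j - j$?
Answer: $0$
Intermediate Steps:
$L{\left(j \right)} = 0$
$L{\left(70 \right)} 43 = 0 \cdot 43 = 0$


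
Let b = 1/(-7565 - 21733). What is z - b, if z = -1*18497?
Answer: -541925105/29298 ≈ -18497.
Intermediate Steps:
b = -1/29298 (b = 1/(-29298) = -1/29298 ≈ -3.4132e-5)
z = -18497
z - b = -18497 - 1*(-1/29298) = -18497 + 1/29298 = -541925105/29298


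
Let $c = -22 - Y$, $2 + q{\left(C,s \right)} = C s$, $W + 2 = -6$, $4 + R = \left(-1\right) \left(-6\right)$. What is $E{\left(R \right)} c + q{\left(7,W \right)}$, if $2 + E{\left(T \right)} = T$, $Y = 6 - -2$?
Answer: $-58$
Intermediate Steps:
$R = 2$ ($R = -4 - -6 = -4 + 6 = 2$)
$Y = 8$ ($Y = 6 + 2 = 8$)
$E{\left(T \right)} = -2 + T$
$W = -8$ ($W = -2 - 6 = -8$)
$q{\left(C,s \right)} = -2 + C s$
$c = -30$ ($c = -22 - 8 = -30$)
$E{\left(R \right)} c + q{\left(7,W \right)} = \left(-2 + 2\right) \left(-30\right) + \left(-2 + 7 \left(-8\right)\right) = 0 \left(-30\right) - 58 = 0 - 58 = -58$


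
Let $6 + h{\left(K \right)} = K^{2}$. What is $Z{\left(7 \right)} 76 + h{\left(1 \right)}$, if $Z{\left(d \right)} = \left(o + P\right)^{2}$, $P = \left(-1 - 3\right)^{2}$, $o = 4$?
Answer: $30395$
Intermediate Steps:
$h{\left(K \right)} = -6 + K^{2}$
$P = 16$ ($P = \left(-4\right)^{2} = 16$)
$Z{\left(d \right)} = 400$ ($Z{\left(d \right)} = \left(4 + 16\right)^{2} = 20^{2} = 400$)
$Z{\left(7 \right)} 76 + h{\left(1 \right)} = 400 \cdot 76 - \left(6 - 1^{2}\right) = 30400 + \left(-6 + 1\right) = 30400 - 5 = 30395$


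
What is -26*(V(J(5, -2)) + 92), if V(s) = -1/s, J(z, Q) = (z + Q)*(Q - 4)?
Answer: -21541/9 ≈ -2393.4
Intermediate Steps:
J(z, Q) = (-4 + Q)*(Q + z) (J(z, Q) = (Q + z)*(-4 + Q) = (-4 + Q)*(Q + z))
-26*(V(J(5, -2)) + 92) = -26*(-1/((-2)² - 4*(-2) - 4*5 - 2*5) + 92) = -26*(-1/(4 + 8 - 20 - 10) + 92) = -26*(-1/(-18) + 92) = -26*(-1*(-1/18) + 92) = -26*(1/18 + 92) = -26*1657/18 = -21541/9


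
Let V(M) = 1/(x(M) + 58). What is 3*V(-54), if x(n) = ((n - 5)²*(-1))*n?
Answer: 3/188032 ≈ 1.5955e-5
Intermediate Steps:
x(n) = -n*(-5 + n)² (x(n) = ((-5 + n)²*(-1))*n = (-(-5 + n)²)*n = -n*(-5 + n)²)
V(M) = 1/(58 - M*(-5 + M)²) (V(M) = 1/(-M*(-5 + M)² + 58) = 1/(58 - M*(-5 + M)²))
3*V(-54) = 3*(-1/(-58 - 54*(-5 - 54)²)) = 3*(-1/(-58 - 54*(-59)²)) = 3*(-1/(-58 - 54*3481)) = 3*(-1/(-58 - 187974)) = 3*(-1/(-188032)) = 3*(-1*(-1/188032)) = 3*(1/188032) = 3/188032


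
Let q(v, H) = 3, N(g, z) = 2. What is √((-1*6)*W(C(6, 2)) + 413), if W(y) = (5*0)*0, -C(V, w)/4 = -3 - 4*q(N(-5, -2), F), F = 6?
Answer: √413 ≈ 20.322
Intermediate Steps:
C(V, w) = 60 (C(V, w) = -4*(-3 - 4*3) = -4*(-3 - 12) = -4*(-15) = 60)
W(y) = 0 (W(y) = 0*0 = 0)
√((-1*6)*W(C(6, 2)) + 413) = √(-1*6*0 + 413) = √(-6*0 + 413) = √(0 + 413) = √413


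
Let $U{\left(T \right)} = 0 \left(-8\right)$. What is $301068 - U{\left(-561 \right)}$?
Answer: $301068$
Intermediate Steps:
$U{\left(T \right)} = 0$
$301068 - U{\left(-561 \right)} = 301068 - 0 = 301068 + 0 = 301068$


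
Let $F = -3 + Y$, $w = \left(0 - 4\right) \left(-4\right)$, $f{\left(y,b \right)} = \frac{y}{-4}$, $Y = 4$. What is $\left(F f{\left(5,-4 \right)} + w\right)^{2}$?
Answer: $\frac{3481}{16} \approx 217.56$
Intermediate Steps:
$f{\left(y,b \right)} = - \frac{y}{4}$ ($f{\left(y,b \right)} = y \left(- \frac{1}{4}\right) = - \frac{y}{4}$)
$w = 16$ ($w = \left(-4\right) \left(-4\right) = 16$)
$F = 1$ ($F = -3 + 4 = 1$)
$\left(F f{\left(5,-4 \right)} + w\right)^{2} = \left(1 \left(\left(- \frac{1}{4}\right) 5\right) + 16\right)^{2} = \left(1 \left(- \frac{5}{4}\right) + 16\right)^{2} = \left(- \frac{5}{4} + 16\right)^{2} = \left(\frac{59}{4}\right)^{2} = \frac{3481}{16}$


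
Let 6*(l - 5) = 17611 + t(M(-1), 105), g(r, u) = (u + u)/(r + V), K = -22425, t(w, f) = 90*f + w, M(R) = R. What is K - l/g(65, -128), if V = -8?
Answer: -5483445/256 ≈ -21420.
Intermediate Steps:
t(w, f) = w + 90*f
g(r, u) = 2*u/(-8 + r) (g(r, u) = (u + u)/(r - 8) = (2*u)/(-8 + r) = 2*u/(-8 + r))
l = 4515 (l = 5 + (17611 + (-1 + 90*105))/6 = 5 + (17611 + (-1 + 9450))/6 = 5 + (17611 + 9449)/6 = 5 + (⅙)*27060 = 5 + 4510 = 4515)
K - l/g(65, -128) = -22425 - 4515/(2*(-128)/(-8 + 65)) = -22425 - 4515/(2*(-128)/57) = -22425 - 4515/(2*(-128)*(1/57)) = -22425 - 4515/(-256/57) = -22425 - 4515*(-57)/256 = -22425 - 1*(-257355/256) = -22425 + 257355/256 = -5483445/256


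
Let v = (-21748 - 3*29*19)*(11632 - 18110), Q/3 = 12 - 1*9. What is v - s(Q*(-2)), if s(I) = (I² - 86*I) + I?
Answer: 151589824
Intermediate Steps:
Q = 9 (Q = 3*(12 - 1*9) = 3*(12 - 9) = 3*3 = 9)
s(I) = I² - 85*I
v = 151591678 (v = (-21748 - 87*19)*(-6478) = (-21748 - 1653)*(-6478) = -23401*(-6478) = 151591678)
v - s(Q*(-2)) = 151591678 - 9*(-2)*(-85 + 9*(-2)) = 151591678 - (-18)*(-85 - 18) = 151591678 - (-18)*(-103) = 151591678 - 1*1854 = 151591678 - 1854 = 151589824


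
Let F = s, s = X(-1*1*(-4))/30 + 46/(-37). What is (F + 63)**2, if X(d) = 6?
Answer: 131377444/34225 ≈ 3838.6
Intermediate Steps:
s = -193/185 (s = 6/30 + 46/(-37) = 6*(1/30) + 46*(-1/37) = 1/5 - 46/37 = -193/185 ≈ -1.0432)
F = -193/185 ≈ -1.0432
(F + 63)**2 = (-193/185 + 63)**2 = (11462/185)**2 = 131377444/34225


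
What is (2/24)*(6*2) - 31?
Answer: -30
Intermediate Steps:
(2/24)*(6*2) - 31 = (2*(1/24))*12 - 31 = (1/12)*12 - 31 = 1 - 31 = -30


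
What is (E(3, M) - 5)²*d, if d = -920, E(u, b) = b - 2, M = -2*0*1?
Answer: -45080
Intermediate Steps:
M = 0 (M = 0*1 = 0)
E(u, b) = -2 + b
(E(3, M) - 5)²*d = ((-2 + 0) - 5)²*(-920) = (-2 - 5)²*(-920) = (-7)²*(-920) = 49*(-920) = -45080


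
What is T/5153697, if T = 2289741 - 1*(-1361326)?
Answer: 3651067/5153697 ≈ 0.70844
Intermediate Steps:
T = 3651067 (T = 2289741 + 1361326 = 3651067)
T/5153697 = 3651067/5153697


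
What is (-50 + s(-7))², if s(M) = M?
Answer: 3249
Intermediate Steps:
(-50 + s(-7))² = (-50 - 7)² = (-57)² = 3249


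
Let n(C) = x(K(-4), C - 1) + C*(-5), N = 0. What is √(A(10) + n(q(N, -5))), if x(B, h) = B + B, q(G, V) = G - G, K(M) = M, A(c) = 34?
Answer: √26 ≈ 5.0990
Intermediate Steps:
q(G, V) = 0
x(B, h) = 2*B
n(C) = -8 - 5*C (n(C) = 2*(-4) + C*(-5) = -8 - 5*C)
√(A(10) + n(q(N, -5))) = √(34 + (-8 - 5*0)) = √(34 + (-8 + 0)) = √(34 - 8) = √26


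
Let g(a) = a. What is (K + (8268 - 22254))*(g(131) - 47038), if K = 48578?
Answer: -1622606944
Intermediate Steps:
(K + (8268 - 22254))*(g(131) - 47038) = (48578 + (8268 - 22254))*(131 - 47038) = (48578 - 13986)*(-46907) = 34592*(-46907) = -1622606944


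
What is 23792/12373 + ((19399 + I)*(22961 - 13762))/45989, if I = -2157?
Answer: 1963565282222/569021897 ≈ 3450.8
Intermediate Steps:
23792/12373 + ((19399 + I)*(22961 - 13762))/45989 = 23792/12373 + ((19399 - 2157)*(22961 - 13762))/45989 = 23792*(1/12373) + (17242*9199)*(1/45989) = 23792/12373 + 158609158*(1/45989) = 23792/12373 + 158609158/45989 = 1963565282222/569021897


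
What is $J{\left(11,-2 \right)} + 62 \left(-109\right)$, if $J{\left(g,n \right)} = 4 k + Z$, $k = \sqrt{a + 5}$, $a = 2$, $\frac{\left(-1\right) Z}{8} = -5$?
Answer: $-6718 + 4 \sqrt{7} \approx -6707.4$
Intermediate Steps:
$Z = 40$ ($Z = \left(-8\right) \left(-5\right) = 40$)
$k = \sqrt{7}$ ($k = \sqrt{2 + 5} = \sqrt{7} \approx 2.6458$)
$J{\left(g,n \right)} = 40 + 4 \sqrt{7}$ ($J{\left(g,n \right)} = 4 \sqrt{7} + 40 = 40 + 4 \sqrt{7}$)
$J{\left(11,-2 \right)} + 62 \left(-109\right) = \left(40 + 4 \sqrt{7}\right) + 62 \left(-109\right) = \left(40 + 4 \sqrt{7}\right) - 6758 = -6718 + 4 \sqrt{7}$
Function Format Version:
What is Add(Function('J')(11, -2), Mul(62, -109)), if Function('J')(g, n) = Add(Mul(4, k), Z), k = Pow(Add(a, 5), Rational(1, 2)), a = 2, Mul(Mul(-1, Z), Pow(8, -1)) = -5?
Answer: Add(-6718, Mul(4, Pow(7, Rational(1, 2)))) ≈ -6707.4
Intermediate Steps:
Z = 40 (Z = Mul(-8, -5) = 40)
k = Pow(7, Rational(1, 2)) (k = Pow(Add(2, 5), Rational(1, 2)) = Pow(7, Rational(1, 2)) ≈ 2.6458)
Function('J')(g, n) = Add(40, Mul(4, Pow(7, Rational(1, 2)))) (Function('J')(g, n) = Add(Mul(4, Pow(7, Rational(1, 2))), 40) = Add(40, Mul(4, Pow(7, Rational(1, 2)))))
Add(Function('J')(11, -2), Mul(62, -109)) = Add(Add(40, Mul(4, Pow(7, Rational(1, 2)))), Mul(62, -109)) = Add(Add(40, Mul(4, Pow(7, Rational(1, 2)))), -6758) = Add(-6718, Mul(4, Pow(7, Rational(1, 2))))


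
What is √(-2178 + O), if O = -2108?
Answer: I*√4286 ≈ 65.468*I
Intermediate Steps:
√(-2178 + O) = √(-2178 - 2108) = √(-4286) = I*√4286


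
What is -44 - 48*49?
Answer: -2396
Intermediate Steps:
-44 - 48*49 = -44 - 2352 = -2396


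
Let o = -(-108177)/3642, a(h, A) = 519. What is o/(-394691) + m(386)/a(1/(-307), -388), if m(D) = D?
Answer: 184935066743/248681379606 ≈ 0.74366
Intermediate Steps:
o = 36059/1214 (o = -(-108177)/3642 = -107*(-337/1214) = 36059/1214 ≈ 29.703)
o/(-394691) + m(386)/a(1/(-307), -388) = (36059/1214)/(-394691) + 386/519 = (36059/1214)*(-1/394691) + 386*(1/519) = -36059/479154874 + 386/519 = 184935066743/248681379606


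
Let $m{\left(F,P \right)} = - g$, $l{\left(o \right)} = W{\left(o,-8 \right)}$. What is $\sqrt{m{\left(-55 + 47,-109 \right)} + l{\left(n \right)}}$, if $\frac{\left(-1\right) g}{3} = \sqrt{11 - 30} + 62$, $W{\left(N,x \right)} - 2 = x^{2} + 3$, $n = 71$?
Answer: $\sqrt{255 + 3 i \sqrt{19}} \approx 15.974 + 0.40931 i$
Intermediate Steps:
$W{\left(N,x \right)} = 5 + x^{2}$ ($W{\left(N,x \right)} = 2 + \left(x^{2} + 3\right) = 2 + \left(3 + x^{2}\right) = 5 + x^{2}$)
$l{\left(o \right)} = 69$ ($l{\left(o \right)} = 5 + \left(-8\right)^{2} = 5 + 64 = 69$)
$g = -186 - 3 i \sqrt{19}$ ($g = - 3 \left(\sqrt{11 - 30} + 62\right) = - 3 \left(\sqrt{-19} + 62\right) = - 3 \left(i \sqrt{19} + 62\right) = - 3 \left(62 + i \sqrt{19}\right) = -186 - 3 i \sqrt{19} \approx -186.0 - 13.077 i$)
$m{\left(F,P \right)} = 186 + 3 i \sqrt{19}$ ($m{\left(F,P \right)} = - (-186 - 3 i \sqrt{19}) = 186 + 3 i \sqrt{19}$)
$\sqrt{m{\left(-55 + 47,-109 \right)} + l{\left(n \right)}} = \sqrt{\left(186 + 3 i \sqrt{19}\right) + 69} = \sqrt{255 + 3 i \sqrt{19}}$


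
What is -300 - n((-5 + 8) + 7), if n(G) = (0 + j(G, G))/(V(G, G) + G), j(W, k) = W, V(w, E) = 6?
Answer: -2405/8 ≈ -300.63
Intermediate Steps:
n(G) = G/(6 + G) (n(G) = (0 + G)/(6 + G) = G/(6 + G))
-300 - n((-5 + 8) + 7) = -300 - ((-5 + 8) + 7)/(6 + ((-5 + 8) + 7)) = -300 - (3 + 7)/(6 + (3 + 7)) = -300 - 10/(6 + 10) = -300 - 10/16 = -300 - 1*5/8 = -300 - 5/8 = -2405/8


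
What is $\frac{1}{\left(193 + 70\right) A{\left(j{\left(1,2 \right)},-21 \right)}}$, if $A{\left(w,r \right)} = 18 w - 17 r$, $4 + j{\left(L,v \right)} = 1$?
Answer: $\frac{1}{79689} \approx 1.2549 \cdot 10^{-5}$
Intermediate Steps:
$j{\left(L,v \right)} = -3$ ($j{\left(L,v \right)} = -4 + 1 = -3$)
$A{\left(w,r \right)} = - 17 r + 18 w$
$\frac{1}{\left(193 + 70\right) A{\left(j{\left(1,2 \right)},-21 \right)}} = \frac{1}{\left(193 + 70\right) \left(\left(-17\right) \left(-21\right) + 18 \left(-3\right)\right)} = \frac{1}{263 \left(357 - 54\right)} = \frac{1}{263 \cdot 303} = \frac{1}{79689}$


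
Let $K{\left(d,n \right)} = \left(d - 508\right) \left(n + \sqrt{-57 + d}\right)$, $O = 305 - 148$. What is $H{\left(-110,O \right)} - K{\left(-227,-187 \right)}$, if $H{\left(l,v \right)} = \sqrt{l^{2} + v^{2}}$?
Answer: $-137445 + \sqrt{36749} + 1470 i \sqrt{71} \approx -1.3725 \cdot 10^{5} + 12386.0 i$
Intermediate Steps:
$O = 157$
$K{\left(d,n \right)} = \left(-508 + d\right) \left(n + \sqrt{-57 + d}\right)$
$H{\left(-110,O \right)} - K{\left(-227,-187 \right)} = \sqrt{\left(-110\right)^{2} + 157^{2}} - \left(\left(-508\right) \left(-187\right) - 508 \sqrt{-57 - 227} - -42449 - 227 \sqrt{-57 - 227}\right) = \sqrt{12100 + 24649} - \left(94996 - 508 \sqrt{-284} + 42449 - 227 \sqrt{-284}\right) = \sqrt{36749} - \left(94996 - 508 \cdot 2 i \sqrt{71} + 42449 - 227 \cdot 2 i \sqrt{71}\right) = \sqrt{36749} - \left(94996 - 1016 i \sqrt{71} + 42449 - 454 i \sqrt{71}\right) = \sqrt{36749} - \left(137445 - 1470 i \sqrt{71}\right) = -137445 + \sqrt{36749} + 1470 i \sqrt{71}$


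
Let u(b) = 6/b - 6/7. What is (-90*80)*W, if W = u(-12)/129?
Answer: 22800/301 ≈ 75.748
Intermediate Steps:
u(b) = -6/7 + 6/b (u(b) = 6/b - 6*⅐ = 6/b - 6/7 = -6/7 + 6/b)
W = -19/1806 (W = (-6/7 + 6/(-12))/129 = (-6/7 + 6*(-1/12))*(1/129) = (-6/7 - ½)*(1/129) = -19/14*1/129 = -19/1806 ≈ -0.010520)
(-90*80)*W = -90*80*(-19/1806) = -7200*(-19/1806) = 22800/301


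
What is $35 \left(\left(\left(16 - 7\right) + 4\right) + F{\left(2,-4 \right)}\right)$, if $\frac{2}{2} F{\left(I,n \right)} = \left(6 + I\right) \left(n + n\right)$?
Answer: $-1785$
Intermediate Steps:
$F{\left(I,n \right)} = 2 n \left(6 + I\right)$ ($F{\left(I,n \right)} = \left(6 + I\right) \left(n + n\right) = \left(6 + I\right) 2 n = 2 n \left(6 + I\right)$)
$35 \left(\left(\left(16 - 7\right) + 4\right) + F{\left(2,-4 \right)}\right) = 35 \left(\left(\left(16 - 7\right) + 4\right) + 2 \left(-4\right) \left(6 + 2\right)\right) = 35 \left(\left(9 + 4\right) + 2 \left(-4\right) 8\right) = 35 \left(13 - 64\right) = 35 \left(-51\right) = -1785$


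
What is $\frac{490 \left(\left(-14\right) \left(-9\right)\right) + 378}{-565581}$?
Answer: $- \frac{20706}{188527} \approx -0.10983$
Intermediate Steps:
$\frac{490 \left(\left(-14\right) \left(-9\right)\right) + 378}{-565581} = \left(490 \cdot 126 + 378\right) \left(- \frac{1}{565581}\right) = \left(61740 + 378\right) \left(- \frac{1}{565581}\right) = 62118 \left(- \frac{1}{565581}\right) = - \frac{20706}{188527}$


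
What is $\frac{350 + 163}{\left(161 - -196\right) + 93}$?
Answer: $\frac{57}{50} \approx 1.14$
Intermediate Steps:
$\frac{350 + 163}{\left(161 - -196\right) + 93} = \frac{513}{\left(161 + 196\right) + 93} = \frac{513}{357 + 93} = \frac{513}{450} = 513 \cdot \frac{1}{450} = \frac{57}{50}$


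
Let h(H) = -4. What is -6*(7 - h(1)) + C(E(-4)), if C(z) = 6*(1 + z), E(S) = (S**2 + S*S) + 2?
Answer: 144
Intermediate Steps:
E(S) = 2 + 2*S**2 (E(S) = (S**2 + S**2) + 2 = 2*S**2 + 2 = 2 + 2*S**2)
C(z) = 6 + 6*z
-6*(7 - h(1)) + C(E(-4)) = -6*(7 - 1*(-4)) + (6 + 6*(2 + 2*(-4)**2)) = -6*(7 + 4) + (6 + 6*(2 + 2*16)) = -6*11 + (6 + 6*(2 + 32)) = -66 + (6 + 6*34) = -66 + (6 + 204) = -66 + 210 = 144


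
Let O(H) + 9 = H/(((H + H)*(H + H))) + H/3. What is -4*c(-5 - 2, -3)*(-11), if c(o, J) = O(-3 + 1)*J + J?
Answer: 2321/2 ≈ 1160.5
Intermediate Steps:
O(H) = -9 + H/3 + 1/(4*H) (O(H) = -9 + (H/(((H + H)*(H + H))) + H/3) = -9 + (H/(((2*H)*(2*H))) + H*(⅓)) = -9 + (H/((4*H²)) + H/3) = -9 + (H*(1/(4*H²)) + H/3) = -9 + (1/(4*H) + H/3) = -9 + (H/3 + 1/(4*H)) = -9 + H/3 + 1/(4*H))
c(o, J) = -211*J/24 (c(o, J) = (-9 + (-3 + 1)/3 + 1/(4*(-3 + 1)))*J + J = (-9 + (⅓)*(-2) + (¼)/(-2))*J + J = (-9 - ⅔ + (¼)*(-½))*J + J = (-9 - ⅔ - ⅛)*J + J = -235*J/24 + J = -211*J/24)
-4*c(-5 - 2, -3)*(-11) = -(-211)*(-3)/6*(-11) = -4*211/8*(-11) = -211/2*(-11) = 2321/2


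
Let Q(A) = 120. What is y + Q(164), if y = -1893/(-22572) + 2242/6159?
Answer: 1860531019/15446772 ≈ 120.45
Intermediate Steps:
y = 6918379/15446772 (y = -1893*(-1/22572) + 2242*(1/6159) = 631/7524 + 2242/6159 = 6918379/15446772 ≈ 0.44789)
y + Q(164) = 6918379/15446772 + 120 = 1860531019/15446772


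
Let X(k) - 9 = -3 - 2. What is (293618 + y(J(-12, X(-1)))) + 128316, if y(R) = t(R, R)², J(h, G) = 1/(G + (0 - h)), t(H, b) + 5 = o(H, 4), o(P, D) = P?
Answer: 108021345/256 ≈ 4.2196e+5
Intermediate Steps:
X(k) = 4 (X(k) = 9 + (-3 - 2) = 9 - 5 = 4)
t(H, b) = -5 + H
J(h, G) = 1/(G - h)
y(R) = (-5 + R)²
(293618 + y(J(-12, X(-1)))) + 128316 = (293618 + (-5 + 1/(4 - 1*(-12)))²) + 128316 = (293618 + (-5 + 1/(4 + 12))²) + 128316 = (293618 + (-5 + 1/16)²) + 128316 = (293618 + (-79/16)²) + 128316 = (293618 + 6241/256) + 128316 = 75172449/256 + 128316 = 108021345/256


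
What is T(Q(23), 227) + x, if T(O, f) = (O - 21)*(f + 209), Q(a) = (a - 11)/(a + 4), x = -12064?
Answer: -189236/9 ≈ -21026.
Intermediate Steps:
Q(a) = (-11 + a)/(4 + a)
T(O, f) = (-21 + O)*(209 + f)
T(Q(23), 227) + x = (-4389 - 21*227 + 209*((-11 + 23)/(4 + 23)) + ((-11 + 23)/(4 + 23))*227) - 12064 = (-4389 - 4767 + 209*(12/27) + (12/27)*227) - 12064 = (-4389 - 4767 + 209*((1/27)*12) + ((1/27)*12)*227) - 12064 = (-4389 - 4767 + 209*(4/9) + (4/9)*227) - 12064 = (-4389 - 4767 + 836/9 + 908/9) - 12064 = -80660/9 - 12064 = -189236/9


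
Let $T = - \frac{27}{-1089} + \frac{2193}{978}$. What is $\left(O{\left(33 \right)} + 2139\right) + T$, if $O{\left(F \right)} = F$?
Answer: $\frac{85766141}{39446} \approx 2174.3$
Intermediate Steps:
$T = \frac{89429}{39446}$ ($T = \left(-27\right) \left(- \frac{1}{1089}\right) + 2193 \cdot \frac{1}{978} = \frac{3}{121} + \frac{731}{326} = \frac{89429}{39446} \approx 2.2671$)
$\left(O{\left(33 \right)} + 2139\right) + T = \left(33 + 2139\right) + \frac{89429}{39446} = 2172 + \frac{89429}{39446} = \frac{85766141}{39446}$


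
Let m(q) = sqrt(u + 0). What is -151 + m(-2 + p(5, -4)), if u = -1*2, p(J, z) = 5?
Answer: -151 + I*sqrt(2) ≈ -151.0 + 1.4142*I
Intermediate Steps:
u = -2
m(q) = I*sqrt(2) (m(q) = sqrt(-2 + 0) = sqrt(-2) = I*sqrt(2))
-151 + m(-2 + p(5, -4)) = -151 + I*sqrt(2)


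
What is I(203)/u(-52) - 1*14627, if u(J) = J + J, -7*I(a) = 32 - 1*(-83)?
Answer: -10648341/728 ≈ -14627.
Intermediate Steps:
I(a) = -115/7 (I(a) = -(32 - 1*(-83))/7 = -(32 + 83)/7 = -⅐*115 = -115/7)
u(J) = 2*J
I(203)/u(-52) - 1*14627 = -115/(7*(2*(-52))) - 1*14627 = -115/7/(-104) - 14627 = -115/7*(-1/104) - 14627 = 115/728 - 14627 = -10648341/728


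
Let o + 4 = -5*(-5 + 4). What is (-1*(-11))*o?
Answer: 11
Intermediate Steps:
o = 1 (o = -4 - 5*(-5 + 4) = -4 - 5*(-1) = -4 + 5 = 1)
(-1*(-11))*o = -1*(-11)*1 = 11*1 = 11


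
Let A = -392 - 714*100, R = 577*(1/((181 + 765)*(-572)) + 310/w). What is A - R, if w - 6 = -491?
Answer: -3748850935631/52487864 ≈ -71423.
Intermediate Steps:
w = -485 (w = 6 - 491 = -485)
R = -19357796657/52487864 (R = 577*(1/((181 + 765)*(-572)) + 310/(-485)) = 577*(-1/572/946 + 310*(-1/485)) = 577*((1/946)*(-1/572) - 62/97) = 577*(-1/541112 - 62/97) = 577*(-33549041/52487864) = -19357796657/52487864 ≈ -368.81)
A = -71792 (A = -392 - 71400 = -71792)
A - R = -71792 - 1*(-19357796657/52487864) = -71792 + 19357796657/52487864 = -3748850935631/52487864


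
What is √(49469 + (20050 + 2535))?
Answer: 3*√8006 ≈ 268.43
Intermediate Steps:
√(49469 + (20050 + 2535)) = √(49469 + 22585) = √72054 = 3*√8006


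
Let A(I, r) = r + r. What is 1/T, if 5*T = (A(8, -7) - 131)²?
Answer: 1/4205 ≈ 0.00023781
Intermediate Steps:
A(I, r) = 2*r
T = 4205 (T = (2*(-7) - 131)²/5 = (-14 - 131)²/5 = (⅕)*(-145)² = (⅕)*21025 = 4205)
1/T = 1/4205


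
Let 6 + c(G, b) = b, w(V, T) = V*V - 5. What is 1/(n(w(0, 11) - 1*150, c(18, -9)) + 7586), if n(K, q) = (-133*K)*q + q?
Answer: -1/301654 ≈ -3.3151e-6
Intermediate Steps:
w(V, T) = -5 + V² (w(V, T) = V² - 5 = -5 + V²)
c(G, b) = -6 + b
n(K, q) = q - 133*K*q (n(K, q) = -133*K*q + q = q - 133*K*q)
1/(n(w(0, 11) - 1*150, c(18, -9)) + 7586) = 1/((-6 - 9)*(1 - 133*((-5 + 0²) - 1*150)) + 7586) = 1/(-15*(1 - 133*((-5 + 0) - 150)) + 7586) = 1/(-15*(1 - 133*(-5 - 150)) + 7586) = 1/(-15*(1 - 133*(-155)) + 7586) = 1/(-15*(1 + 20615) + 7586) = 1/(-15*20616 + 7586) = 1/(-309240 + 7586) = 1/(-301654) = -1/301654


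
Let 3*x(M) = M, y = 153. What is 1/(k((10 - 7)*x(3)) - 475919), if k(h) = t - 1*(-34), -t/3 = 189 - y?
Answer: -1/475993 ≈ -2.1009e-6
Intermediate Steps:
x(M) = M/3
t = -108 (t = -3*(189 - 1*153) = -3*(189 - 153) = -3*36 = -108)
k(h) = -74 (k(h) = -108 - 1*(-34) = -108 + 34 = -74)
1/(k((10 - 7)*x(3)) - 475919) = 1/(-74 - 475919) = 1/(-475993) = -1/475993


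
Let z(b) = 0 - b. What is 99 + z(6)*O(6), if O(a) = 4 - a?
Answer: 111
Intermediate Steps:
z(b) = -b
99 + z(6)*O(6) = 99 + (-1*6)*(4 - 1*6) = 99 - 6*(4 - 6) = 99 - 6*(-2) = 99 + 12 = 111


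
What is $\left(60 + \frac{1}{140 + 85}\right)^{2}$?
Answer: $\frac{182277001}{50625} \approx 3600.5$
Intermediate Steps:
$\left(60 + \frac{1}{140 + 85}\right)^{2} = \left(60 + \frac{1}{225}\right)^{2} = \left(\frac{13501}{225}\right)^{2} = \frac{182277001}{50625}$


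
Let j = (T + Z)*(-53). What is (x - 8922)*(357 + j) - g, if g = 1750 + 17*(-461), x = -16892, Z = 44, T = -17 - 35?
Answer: -20154647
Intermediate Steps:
T = -52
j = 424 (j = (-52 + 44)*(-53) = -8*(-53) = 424)
g = -6087 (g = 1750 - 7837 = -6087)
(x - 8922)*(357 + j) - g = (-16892 - 8922)*(357 + 424) - 1*(-6087) = -25814*781 + 6087 = -20160734 + 6087 = -20154647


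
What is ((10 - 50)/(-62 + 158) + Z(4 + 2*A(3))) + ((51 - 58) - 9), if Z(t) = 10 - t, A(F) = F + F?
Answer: -269/12 ≈ -22.417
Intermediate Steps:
A(F) = 2*F
((10 - 50)/(-62 + 158) + Z(4 + 2*A(3))) + ((51 - 58) - 9) = ((10 - 50)/(-62 + 158) + (10 - (4 + 2*(2*3)))) + ((51 - 58) - 9) = (-40/96 + (10 - (4 + 2*6))) + (-7 - 9) = (-40*1/96 + (10 - (4 + 12))) - 16 = (-5/12 + (10 - 1*16)) - 16 = (-5/12 + (10 - 16)) - 16 = (-5/12 - 6) - 16 = -77/12 - 16 = -269/12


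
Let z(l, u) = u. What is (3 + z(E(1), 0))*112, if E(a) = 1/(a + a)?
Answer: 336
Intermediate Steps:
E(a) = 1/(2*a)
(3 + z(E(1), 0))*112 = (3 + 0)*112 = 3*112 = 336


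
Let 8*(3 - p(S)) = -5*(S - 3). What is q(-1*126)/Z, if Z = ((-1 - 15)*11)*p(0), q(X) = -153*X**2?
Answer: 134946/11 ≈ 12268.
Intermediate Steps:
p(S) = 9/8 + 5*S/8 (p(S) = 3 - (-5)*(S - 3)/8 = 3 - (-5)*(-3 + S)/8 = 3 - (15 - 5*S)/8 = 3 + (-15/8 + 5*S/8) = 9/8 + 5*S/8)
Z = -198 (Z = ((-1 - 15)*11)*(9/8 + (5/8)*0) = (-16*11)*(9/8 + 0) = -176*9/8 = -198)
q(-1*126)/Z = -153*(-1*126)**2/(-198) = -153*(-126)**2*(-1/198) = -153*15876*(-1/198) = -2429028*(-1/198) = 134946/11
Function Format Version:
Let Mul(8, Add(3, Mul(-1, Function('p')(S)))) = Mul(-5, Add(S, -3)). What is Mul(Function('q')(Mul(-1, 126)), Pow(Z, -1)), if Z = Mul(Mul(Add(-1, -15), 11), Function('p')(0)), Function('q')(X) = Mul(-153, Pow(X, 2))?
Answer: Rational(134946, 11) ≈ 12268.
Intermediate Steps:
Function('p')(S) = Add(Rational(9, 8), Mul(Rational(5, 8), S)) (Function('p')(S) = Add(3, Mul(Rational(-1, 8), Mul(-5, Add(S, -3)))) = Add(3, Mul(Rational(-1, 8), Mul(-5, Add(-3, S)))) = Add(3, Mul(Rational(-1, 8), Add(15, Mul(-5, S)))) = Add(3, Add(Rational(-15, 8), Mul(Rational(5, 8), S))) = Add(Rational(9, 8), Mul(Rational(5, 8), S)))
Z = -198 (Z = Mul(Mul(Add(-1, -15), 11), Add(Rational(9, 8), Mul(Rational(5, 8), 0))) = Mul(Mul(-16, 11), Add(Rational(9, 8), 0)) = Mul(-176, Rational(9, 8)) = -198)
Mul(Function('q')(Mul(-1, 126)), Pow(Z, -1)) = Mul(Mul(-153, Pow(Mul(-1, 126), 2)), Pow(-198, -1)) = Mul(Mul(-153, Pow(-126, 2)), Rational(-1, 198)) = Mul(Mul(-153, 15876), Rational(-1, 198)) = Mul(-2429028, Rational(-1, 198)) = Rational(134946, 11)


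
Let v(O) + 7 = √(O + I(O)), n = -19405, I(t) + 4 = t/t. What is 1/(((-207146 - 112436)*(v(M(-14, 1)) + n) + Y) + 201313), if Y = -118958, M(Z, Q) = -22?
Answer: 6203808139/38487237978839011421 + 1597910*I/38487237978839011421 ≈ 1.6119e-10 + 4.1518e-14*I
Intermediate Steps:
I(t) = -3 (I(t) = -4 + t/t = -4 + 1 = -3)
v(O) = -7 + √(-3 + O) (v(O) = -7 + √(O - 3) = -7 + √(-3 + O))
1/(((-207146 - 112436)*(v(M(-14, 1)) + n) + Y) + 201313) = 1/(((-207146 - 112436)*((-7 + √(-3 - 22)) - 19405) - 118958) + 201313) = 1/((-319582*((-7 + √(-25)) - 19405) - 118958) + 201313) = 1/((-319582*((-7 + 5*I) - 19405) - 118958) + 201313) = 1/((-319582*(-19412 + 5*I) - 118958) + 201313) = 1/(((6203725784 - 1597910*I) - 118958) + 201313) = 1/((6203606826 - 1597910*I) + 201313) = 1/(6203808139 - 1597910*I) = (6203808139 + 1597910*I)/38487237978839011421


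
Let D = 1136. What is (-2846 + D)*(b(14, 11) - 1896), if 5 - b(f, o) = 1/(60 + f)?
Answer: 119644425/37 ≈ 3.2336e+6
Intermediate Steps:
b(f, o) = 5 - 1/(60 + f)
(-2846 + D)*(b(14, 11) - 1896) = (-2846 + 1136)*((299 + 5*14)/(60 + 14) - 1896) = -1710*((299 + 70)/74 - 1896) = -1710*((1/74)*369 - 1896) = -1710*(369/74 - 1896) = -1710*(-139935/74) = 119644425/37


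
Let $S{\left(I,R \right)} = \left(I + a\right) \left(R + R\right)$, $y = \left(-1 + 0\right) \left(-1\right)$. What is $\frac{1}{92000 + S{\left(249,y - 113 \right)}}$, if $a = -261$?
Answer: $\frac{1}{94688} \approx 1.0561 \cdot 10^{-5}$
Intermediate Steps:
$y = 1$ ($y = \left(-1\right) \left(-1\right) = 1$)
$S{\left(I,R \right)} = 2 R \left(-261 + I\right)$ ($S{\left(I,R \right)} = \left(I - 261\right) \left(R + R\right) = \left(-261 + I\right) 2 R = 2 R \left(-261 + I\right)$)
$\frac{1}{92000 + S{\left(249,y - 113 \right)}} = \frac{1}{92000 + 2 \left(1 - 113\right) \left(-261 + 249\right)} = \frac{1}{92000 + 2 \left(-112\right) \left(-12\right)} = \frac{1}{92000 + 2688} = \frac{1}{94688}$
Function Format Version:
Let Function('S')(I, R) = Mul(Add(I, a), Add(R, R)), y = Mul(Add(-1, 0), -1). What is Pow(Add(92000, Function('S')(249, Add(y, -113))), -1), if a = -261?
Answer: Rational(1, 94688) ≈ 1.0561e-5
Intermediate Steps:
y = 1 (y = Mul(-1, -1) = 1)
Function('S')(I, R) = Mul(2, R, Add(-261, I)) (Function('S')(I, R) = Mul(Add(I, -261), Add(R, R)) = Mul(Add(-261, I), Mul(2, R)) = Mul(2, R, Add(-261, I)))
Pow(Add(92000, Function('S')(249, Add(y, -113))), -1) = Pow(Add(92000, Mul(2, Add(1, -113), Add(-261, 249))), -1) = Pow(Add(92000, Mul(2, -112, -12)), -1) = Pow(Add(92000, 2688), -1) = Pow(94688, -1) = Rational(1, 94688)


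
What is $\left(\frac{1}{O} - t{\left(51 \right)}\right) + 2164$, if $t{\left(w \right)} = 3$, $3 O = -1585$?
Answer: $\frac{3425182}{1585} \approx 2161.0$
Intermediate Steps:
$O = - \frac{1585}{3}$ ($O = \frac{1}{3} \left(-1585\right) = - \frac{1585}{3} \approx -528.33$)
$\left(\frac{1}{O} - t{\left(51 \right)}\right) + 2164 = \left(\frac{1}{- \frac{1585}{3}} - 3\right) + 2164 = \left(- \frac{3}{1585} - 3\right) + 2164 = - \frac{4758}{1585} + 2164 = \frac{3425182}{1585}$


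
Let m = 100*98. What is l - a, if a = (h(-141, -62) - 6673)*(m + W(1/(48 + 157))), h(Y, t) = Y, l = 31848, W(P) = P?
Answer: 13695861654/205 ≈ 6.6809e+7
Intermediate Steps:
m = 9800
a = -13689332814/205 (a = (-141 - 6673)*(9800 + 1/(48 + 157)) = -6814*(9800 + 1/205) = -6814*2009001/205 = -13689332814/205 ≈ -6.6777e+7)
l - a = 31848 - 1*(-13689332814/205) = 31848 + 13689332814/205 = 13695861654/205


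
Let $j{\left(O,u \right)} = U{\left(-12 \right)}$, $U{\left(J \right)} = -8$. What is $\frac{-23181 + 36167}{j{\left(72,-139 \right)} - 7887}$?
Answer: $- \frac{12986}{7895} \approx -1.6448$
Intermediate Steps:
$j{\left(O,u \right)} = -8$
$\frac{-23181 + 36167}{j{\left(72,-139 \right)} - 7887} = \frac{-23181 + 36167}{-8 - 7887} = \frac{12986}{-7895} = 12986 \left(- \frac{1}{7895}\right) = - \frac{12986}{7895}$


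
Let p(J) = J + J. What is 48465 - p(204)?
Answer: 48057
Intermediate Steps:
p(J) = 2*J
48465 - p(204) = 48465 - 2*204 = 48465 - 1*408 = 48465 - 408 = 48057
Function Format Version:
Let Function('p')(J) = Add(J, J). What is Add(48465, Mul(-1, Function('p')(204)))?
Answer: 48057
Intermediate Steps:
Function('p')(J) = Mul(2, J)
Add(48465, Mul(-1, Function('p')(204))) = Add(48465, Mul(-1, Mul(2, 204))) = Add(48465, Mul(-1, 408)) = Add(48465, -408) = 48057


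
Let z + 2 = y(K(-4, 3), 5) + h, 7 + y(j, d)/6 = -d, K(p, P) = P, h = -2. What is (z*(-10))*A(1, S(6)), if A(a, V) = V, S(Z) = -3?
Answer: -2280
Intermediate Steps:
y(j, d) = -42 - 6*d (y(j, d) = -42 + 6*(-d) = -42 - 6*d)
z = -76 (z = -2 + ((-42 - 6*5) - 2) = -2 + ((-42 - 30) - 2) = -2 + (-72 - 2) = -2 - 74 = -76)
(z*(-10))*A(1, S(6)) = -76*(-10)*(-3) = 760*(-3) = -2280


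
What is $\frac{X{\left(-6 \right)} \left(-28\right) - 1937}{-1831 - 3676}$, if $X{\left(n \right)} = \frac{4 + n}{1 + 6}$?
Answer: $\frac{1929}{5507} \approx 0.35028$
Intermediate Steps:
$X{\left(n \right)} = \frac{4}{7} + \frac{n}{7}$ ($X{\left(n \right)} = \frac{4 + n}{7} = \left(4 + n\right) \frac{1}{7} = \frac{4}{7} + \frac{n}{7}$)
$\frac{X{\left(-6 \right)} \left(-28\right) - 1937}{-1831 - 3676} = \frac{\left(\frac{4}{7} + \frac{1}{7} \left(-6\right)\right) \left(-28\right) - 1937}{-1831 - 3676} = \frac{\left(\frac{4}{7} - \frac{6}{7}\right) \left(-28\right) - 1937}{-5507} = \left(\left(- \frac{2}{7}\right) \left(-28\right) - 1937\right) \left(- \frac{1}{5507}\right) = \left(8 - 1937\right) \left(- \frac{1}{5507}\right) = \left(-1929\right) \left(- \frac{1}{5507}\right) = \frac{1929}{5507}$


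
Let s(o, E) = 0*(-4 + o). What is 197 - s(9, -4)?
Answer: 197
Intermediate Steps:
s(o, E) = 0
197 - s(9, -4) = 197 - 1*0 = 197 + 0 = 197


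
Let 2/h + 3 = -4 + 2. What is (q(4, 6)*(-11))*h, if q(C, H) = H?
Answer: 132/5 ≈ 26.400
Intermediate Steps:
h = -⅖ (h = 2/(-3 + (-4 + 2)) = 2/(-3 - 2) = 2/(-5) = 2*(-⅕) = -⅖ ≈ -0.40000)
(q(4, 6)*(-11))*h = (6*(-11))*(-⅖) = -66*(-⅖) = 132/5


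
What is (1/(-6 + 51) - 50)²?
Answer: 5058001/2025 ≈ 2497.8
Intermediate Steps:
(1/(-6 + 51) - 50)² = (1/45 - 50)² = (-2249/45)² = 5058001/2025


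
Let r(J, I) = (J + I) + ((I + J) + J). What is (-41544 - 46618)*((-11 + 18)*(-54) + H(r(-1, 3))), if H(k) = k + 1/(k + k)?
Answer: 99138169/3 ≈ 3.3046e+7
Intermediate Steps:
r(J, I) = 2*I + 3*J (r(J, I) = (I + J) + (I + 2*J) = 2*I + 3*J)
H(k) = k + 1/(2*k)
(-41544 - 46618)*((-11 + 18)*(-54) + H(r(-1, 3))) = (-41544 - 46618)*((-11 + 18)*(-54) + ((2*3 + 3*(-1)) + 1/(2*(2*3 + 3*(-1))))) = -88162*(7*(-54) + ((6 - 3) + 1/(2*(6 - 3)))) = -88162*(-378 + (3 + (½)/3)) = -88162*(-378 + (3 + (½)*(⅓))) = -88162*(-378 + (3 + ⅙)) = -88162*(-378 + 19/6) = -88162*(-2249/6) = 99138169/3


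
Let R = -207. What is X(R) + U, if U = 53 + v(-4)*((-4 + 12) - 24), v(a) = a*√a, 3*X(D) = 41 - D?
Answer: 407/3 + 128*I ≈ 135.67 + 128.0*I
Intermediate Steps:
X(D) = 41/3 - D/3 (X(D) = (41 - D)/3 = 41/3 - D/3)
v(a) = a^(3/2)
U = 53 + 128*I (U = 53 + (-4)^(3/2)*((-4 + 12) - 24) = 53 + (-8*I)*(8 - 24) = 53 - 8*I*(-16) = 53 + 128*I ≈ 53.0 + 128.0*I)
X(R) + U = (41/3 - ⅓*(-207)) + (53 + 128*I) = (41/3 + 69) + (53 + 128*I) = 248/3 + (53 + 128*I) = 407/3 + 128*I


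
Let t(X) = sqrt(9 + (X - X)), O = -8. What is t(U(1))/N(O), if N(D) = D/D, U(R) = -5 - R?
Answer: 3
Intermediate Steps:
t(X) = 3 (t(X) = sqrt(9 + 0) = sqrt(9) = 3)
N(D) = 1
t(U(1))/N(O) = 3/1 = 3*1 = 3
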